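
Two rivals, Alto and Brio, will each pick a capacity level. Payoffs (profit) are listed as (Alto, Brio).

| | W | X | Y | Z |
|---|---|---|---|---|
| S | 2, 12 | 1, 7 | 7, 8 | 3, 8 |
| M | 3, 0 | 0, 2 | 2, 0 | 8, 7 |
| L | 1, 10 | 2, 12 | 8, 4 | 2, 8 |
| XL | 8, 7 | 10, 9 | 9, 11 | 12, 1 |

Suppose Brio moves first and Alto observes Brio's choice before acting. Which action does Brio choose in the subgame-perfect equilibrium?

Y

Backward induction with Brio moving first.
- W → Alto plays XL (best of 2, 3, 1, 8); Brio gets 7.
- X → Alto plays XL (best of 1, 0, 2, 10); Brio gets 9.
- Y → Alto plays XL (best of 7, 2, 8, 9); Brio gets 11.
- Z → Alto plays XL (best of 3, 8, 2, 12); Brio gets 1.
Brio's induced payoffs are 7, 9, 11, 1, so Brio commits to Y. Subgame-perfect outcome: (XL, Y) with payoffs (9, 11).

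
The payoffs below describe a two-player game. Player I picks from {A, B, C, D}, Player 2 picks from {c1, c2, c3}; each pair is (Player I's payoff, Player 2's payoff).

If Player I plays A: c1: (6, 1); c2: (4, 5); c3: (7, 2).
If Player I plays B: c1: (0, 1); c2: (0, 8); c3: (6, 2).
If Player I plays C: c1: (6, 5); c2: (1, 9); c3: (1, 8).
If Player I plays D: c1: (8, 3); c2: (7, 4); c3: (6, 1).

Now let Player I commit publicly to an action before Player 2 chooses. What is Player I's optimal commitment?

Backward induction with Player I moving first.
- A: BR = c2, leader payoff 4.
- B: BR = c2, leader payoff 0.
- C: BR = c2, leader payoff 1.
- D: BR = c2, leader payoff 7.
Maximizing over 4, 0, 1, 7, Player I chooses D. Subgame-perfect outcome: (D, c2) with payoffs (7, 4).

D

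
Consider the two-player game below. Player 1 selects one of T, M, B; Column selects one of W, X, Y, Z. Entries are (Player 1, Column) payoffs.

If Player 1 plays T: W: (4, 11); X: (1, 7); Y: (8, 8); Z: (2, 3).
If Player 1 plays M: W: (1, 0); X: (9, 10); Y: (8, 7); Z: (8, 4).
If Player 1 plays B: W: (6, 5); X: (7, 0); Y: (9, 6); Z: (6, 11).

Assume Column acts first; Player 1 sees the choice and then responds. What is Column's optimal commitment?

X

Solve by backward induction (Column leads).
- W: Player 1 compares 4, 1, 6 and picks B; Column would get 5.
- X: Player 1 compares 1, 9, 7 and picks M; Column would get 10.
- Y: Player 1 compares 8, 8, 9 and picks B; Column would get 6.
- Z: Player 1 compares 2, 8, 6 and picks M; Column would get 4.
Among 5, 10, 6, 4, the best is 10 at X. Subgame-perfect outcome: (M, X) with payoffs (9, 10).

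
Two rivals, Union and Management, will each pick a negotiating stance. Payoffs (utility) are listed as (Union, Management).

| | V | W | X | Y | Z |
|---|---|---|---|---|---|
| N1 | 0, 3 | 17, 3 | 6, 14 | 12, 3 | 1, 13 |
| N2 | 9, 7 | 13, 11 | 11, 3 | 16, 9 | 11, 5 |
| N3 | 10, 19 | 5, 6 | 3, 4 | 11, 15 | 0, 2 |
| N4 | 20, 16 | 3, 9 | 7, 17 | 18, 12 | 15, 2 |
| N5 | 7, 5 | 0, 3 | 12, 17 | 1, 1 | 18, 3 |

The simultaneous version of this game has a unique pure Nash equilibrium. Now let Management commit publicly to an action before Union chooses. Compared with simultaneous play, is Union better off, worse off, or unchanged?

Work backward from Union's decision.
- V → Union plays N4 (best of 0, 9, 10, 20, 7); Management gets 16.
- W → Union plays N1 (best of 17, 13, 5, 3, 0); Management gets 3.
- X → Union plays N5 (best of 6, 11, 3, 7, 12); Management gets 17.
- Y → Union plays N4 (best of 12, 16, 11, 18, 1); Management gets 12.
- Z → Union plays N5 (best of 1, 11, 0, 15, 18); Management gets 3.
Management's induced payoffs are 16, 3, 17, 12, 3, so Management commits to X. Subgame-perfect outcome: (N5, X) with payoffs (12, 17).
For the simultaneous game, intersect best replies.
Union's best replies: V→N4; W→N1; X→N5; Y→N4; Z→N5.
Management's best replies: N1→X; N2→W; N3→V; N4→X; N5→X.
The unique mutual best reply is (N5, X), giving (12, 17).
Union earns 12 sequentially versus 12 at the Nash outcome: unchanged.

unchanged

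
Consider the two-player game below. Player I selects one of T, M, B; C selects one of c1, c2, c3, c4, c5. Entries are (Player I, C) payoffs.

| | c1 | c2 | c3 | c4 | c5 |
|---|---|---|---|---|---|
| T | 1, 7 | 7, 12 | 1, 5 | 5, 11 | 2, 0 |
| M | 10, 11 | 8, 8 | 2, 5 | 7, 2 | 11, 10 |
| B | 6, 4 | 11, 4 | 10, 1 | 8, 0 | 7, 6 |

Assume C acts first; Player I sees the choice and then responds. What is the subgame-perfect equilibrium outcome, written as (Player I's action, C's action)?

(M, c1)

Backward induction with C moving first.
- c1: BR = M, leader payoff 11.
- c2: BR = B, leader payoff 4.
- c3: BR = B, leader payoff 1.
- c4: BR = B, leader payoff 0.
- c5: BR = M, leader payoff 10.
Among 11, 4, 1, 0, 10, the best is 11 at c1. Subgame-perfect outcome: (M, c1) with payoffs (10, 11).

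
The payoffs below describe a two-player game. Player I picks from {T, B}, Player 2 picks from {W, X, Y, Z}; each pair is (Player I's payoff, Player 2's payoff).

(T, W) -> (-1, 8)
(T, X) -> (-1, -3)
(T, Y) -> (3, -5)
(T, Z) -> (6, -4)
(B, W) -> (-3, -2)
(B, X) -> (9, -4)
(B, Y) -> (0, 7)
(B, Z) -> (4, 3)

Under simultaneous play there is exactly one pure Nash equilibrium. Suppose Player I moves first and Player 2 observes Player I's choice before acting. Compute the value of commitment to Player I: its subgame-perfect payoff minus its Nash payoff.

1

Player 2 best-responds to each possible Player I move:
- T → Player 2 plays W (best of 8, -3, -5, -4); Player I gets -1.
- B → Player 2 plays Y (best of -2, -4, 7, 3); Player I gets 0.
Player I's induced payoffs are -1, 0, so Player I commits to B. Subgame-perfect outcome: (B, Y) with payoffs (0, 7).
For the simultaneous game, intersect best replies.
Player I's best replies: W→T; X→B; Y→T; Z→T.
Player 2's best replies: T→W; B→Y.
The unique mutual best reply is (T, W), giving (-1, 8).
Player I's commitment gain: 0 − -1 = 1.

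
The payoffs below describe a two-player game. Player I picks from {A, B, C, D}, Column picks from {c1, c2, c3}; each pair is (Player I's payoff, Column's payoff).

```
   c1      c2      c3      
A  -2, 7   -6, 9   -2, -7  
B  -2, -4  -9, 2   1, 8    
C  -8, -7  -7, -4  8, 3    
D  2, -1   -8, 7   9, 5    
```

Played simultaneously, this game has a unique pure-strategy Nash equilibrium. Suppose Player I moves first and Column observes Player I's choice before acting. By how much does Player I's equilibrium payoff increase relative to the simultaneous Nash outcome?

Solve by backward induction (Player I leads).
- A → Column plays c2 (best of 7, 9, -7); Player I gets -6.
- B → Column plays c3 (best of -4, 2, 8); Player I gets 1.
- C → Column plays c3 (best of -7, -4, 3); Player I gets 8.
- D → Column plays c2 (best of -1, 7, 5); Player I gets -8.
Maximizing over -6, 1, 8, -8, Player I chooses C. Subgame-perfect outcome: (C, c3) with payoffs (8, 3).
Under simultaneous play:
Player I's best replies: c1→D; c2→A; c3→D.
Column's best replies: A→c2; B→c3; C→c3; D→c2.
The unique mutual best reply is (A, c2), giving (-6, 9).
Player I's commitment gain: 8 − -6 = 14.

14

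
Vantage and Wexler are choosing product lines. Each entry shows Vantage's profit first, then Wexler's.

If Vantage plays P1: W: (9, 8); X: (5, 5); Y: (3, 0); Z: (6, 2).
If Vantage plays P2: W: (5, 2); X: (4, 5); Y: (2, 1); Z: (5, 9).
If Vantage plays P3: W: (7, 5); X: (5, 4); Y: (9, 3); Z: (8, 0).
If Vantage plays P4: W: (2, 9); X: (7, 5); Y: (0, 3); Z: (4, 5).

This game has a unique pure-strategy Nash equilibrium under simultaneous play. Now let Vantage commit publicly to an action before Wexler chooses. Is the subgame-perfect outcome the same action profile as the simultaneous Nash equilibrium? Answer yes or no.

yes

Solve by backward induction (Vantage leads).
- P1: Wexler compares 8, 5, 0, 2 and picks W; Vantage would get 9.
- P2: Wexler compares 2, 5, 1, 9 and picks Z; Vantage would get 5.
- P3: Wexler compares 5, 4, 3, 0 and picks W; Vantage would get 7.
- P4: Wexler compares 9, 5, 3, 5 and picks W; Vantage would get 2.
Vantage's induced payoffs are 9, 5, 7, 2, so Vantage commits to P1. Subgame-perfect outcome: (P1, W) with payoffs (9, 8).
For the simultaneous game, intersect best replies.
Vantage's best replies: W→P1; X→P4; Y→P3; Z→P3.
Wexler's best replies: P1→W; P2→Z; P3→W; P4→W.
The unique mutual best reply is (P1, W), giving (9, 8).
Sequential outcome (P1, W) coincides with the Nash profile (P1, W).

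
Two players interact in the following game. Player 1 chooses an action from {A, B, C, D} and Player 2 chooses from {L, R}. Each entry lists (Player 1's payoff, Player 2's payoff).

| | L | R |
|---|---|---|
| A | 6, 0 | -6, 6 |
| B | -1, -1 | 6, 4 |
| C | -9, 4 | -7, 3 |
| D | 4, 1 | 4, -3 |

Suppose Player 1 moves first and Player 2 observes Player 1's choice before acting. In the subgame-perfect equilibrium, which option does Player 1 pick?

Work backward from Player 2's decision.
- A → Player 2 plays R (best of 0, 6); Player 1 gets -6.
- B → Player 2 plays R (best of -1, 4); Player 1 gets 6.
- C → Player 2 plays L (best of 4, 3); Player 1 gets -9.
- D → Player 2 plays L (best of 1, -3); Player 1 gets 4.
Player 1's induced payoffs are -6, 6, -9, 4, so Player 1 commits to B. Subgame-perfect outcome: (B, R) with payoffs (6, 4).

B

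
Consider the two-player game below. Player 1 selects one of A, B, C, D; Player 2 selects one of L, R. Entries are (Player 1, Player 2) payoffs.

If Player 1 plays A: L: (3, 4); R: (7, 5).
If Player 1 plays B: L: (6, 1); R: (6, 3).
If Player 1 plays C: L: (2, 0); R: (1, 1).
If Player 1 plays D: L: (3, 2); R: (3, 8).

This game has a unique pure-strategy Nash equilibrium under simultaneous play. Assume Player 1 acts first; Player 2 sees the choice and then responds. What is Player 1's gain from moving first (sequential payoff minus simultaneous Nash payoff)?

0

Work backward from Player 2's decision.
- A → Player 2 plays R (best of 4, 5); Player 1 gets 7.
- B → Player 2 plays R (best of 1, 3); Player 1 gets 6.
- C → Player 2 plays R (best of 0, 1); Player 1 gets 1.
- D → Player 2 plays R (best of 2, 8); Player 1 gets 3.
Among 7, 6, 1, 3, the best is 7 at A. Subgame-perfect outcome: (A, R) with payoffs (7, 5).
Under simultaneous play:
Player 1's best replies: L→B; R→A.
Player 2's best replies: A→R; B→R; C→R; D→R.
The unique mutual best reply is (A, R), giving (7, 5).
Player 1's commitment gain: 7 − 7 = 0.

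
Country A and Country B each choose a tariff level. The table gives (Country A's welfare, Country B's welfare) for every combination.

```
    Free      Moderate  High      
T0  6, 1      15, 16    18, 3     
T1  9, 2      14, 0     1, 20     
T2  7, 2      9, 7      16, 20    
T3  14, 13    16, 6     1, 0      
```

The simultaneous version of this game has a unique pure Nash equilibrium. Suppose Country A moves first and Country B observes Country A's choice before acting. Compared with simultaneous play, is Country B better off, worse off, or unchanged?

Work backward from Country B's decision.
- T0 → Country B plays Moderate (best of 1, 16, 3); Country A gets 15.
- T1 → Country B plays High (best of 2, 0, 20); Country A gets 1.
- T2 → Country B plays High (best of 2, 7, 20); Country A gets 16.
- T3 → Country B plays Free (best of 13, 6, 0); Country A gets 14.
Among 15, 1, 16, 14, the best is 16 at T2. Subgame-perfect outcome: (T2, High) with payoffs (16, 20).
For the simultaneous game, intersect best replies.
Country A's best replies: Free→T3; Moderate→T3; High→T0.
Country B's best replies: T0→Moderate; T1→High; T2→High; T3→Free.
Only (T3, Free) has each player best-responding; Nash payoffs (14, 13).
Country B earns 20 sequentially versus 13 at the Nash outcome: better off.

better off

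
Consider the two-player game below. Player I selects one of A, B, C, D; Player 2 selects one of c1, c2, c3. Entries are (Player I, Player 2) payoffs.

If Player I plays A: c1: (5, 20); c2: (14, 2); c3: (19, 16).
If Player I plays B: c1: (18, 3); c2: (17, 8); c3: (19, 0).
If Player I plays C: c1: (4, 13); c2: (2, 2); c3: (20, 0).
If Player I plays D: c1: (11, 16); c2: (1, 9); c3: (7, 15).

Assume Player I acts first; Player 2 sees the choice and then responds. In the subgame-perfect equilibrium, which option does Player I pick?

B

Solve by backward induction (Player I leads).
- A: Player 2 compares 20, 2, 16 and picks c1; Player I would get 5.
- B: Player 2 compares 3, 8, 0 and picks c2; Player I would get 17.
- C: Player 2 compares 13, 2, 0 and picks c1; Player I would get 4.
- D: Player 2 compares 16, 9, 15 and picks c1; Player I would get 11.
Among 5, 17, 4, 11, the best is 17 at B. Subgame-perfect outcome: (B, c2) with payoffs (17, 8).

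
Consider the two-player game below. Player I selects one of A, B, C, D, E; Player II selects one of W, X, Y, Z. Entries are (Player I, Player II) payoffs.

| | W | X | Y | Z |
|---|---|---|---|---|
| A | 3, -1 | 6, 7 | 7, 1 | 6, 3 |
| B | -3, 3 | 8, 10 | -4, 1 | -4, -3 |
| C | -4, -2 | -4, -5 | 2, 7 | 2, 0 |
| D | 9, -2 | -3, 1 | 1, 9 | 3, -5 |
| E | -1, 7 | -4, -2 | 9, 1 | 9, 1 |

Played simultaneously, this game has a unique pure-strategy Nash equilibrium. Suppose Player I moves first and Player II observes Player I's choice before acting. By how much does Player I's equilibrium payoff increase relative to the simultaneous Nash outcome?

Player II best-responds to each possible Player I move:
- A: BR = X, leader payoff 6.
- B: BR = X, leader payoff 8.
- C: BR = Y, leader payoff 2.
- D: BR = Y, leader payoff 1.
- E: BR = W, leader payoff -1.
Player I's induced payoffs are 6, 8, 2, 1, -1, so Player I commits to B. Subgame-perfect outcome: (B, X) with payoffs (8, 10).
For the simultaneous game, intersect best replies.
Player I's best replies: W→D; X→B; Y→E; Z→E.
Player II's best replies: A→X; B→X; C→Y; D→Y; E→W.
The unique mutual best reply is (B, X), giving (8, 10).
Player I's commitment gain: 8 − 8 = 0.

0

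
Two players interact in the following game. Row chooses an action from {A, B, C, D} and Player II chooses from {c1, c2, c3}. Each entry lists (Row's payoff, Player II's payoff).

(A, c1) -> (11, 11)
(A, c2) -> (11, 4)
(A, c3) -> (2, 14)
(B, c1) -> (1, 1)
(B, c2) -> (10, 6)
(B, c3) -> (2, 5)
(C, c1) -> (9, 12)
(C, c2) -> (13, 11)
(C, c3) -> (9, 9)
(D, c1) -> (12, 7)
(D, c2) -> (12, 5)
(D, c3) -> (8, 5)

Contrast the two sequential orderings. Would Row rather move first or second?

second

If Row leads: Player II's best replies are A→c3, B→c2, C→c1, D→c1; Row's induced payoffs 2, 10, 9, 12; outcome (D, c1), payoffs (12, 7).
If Player II leads: Row's best replies are c1→D, c2→C, c3→C; Player II's induced payoffs 7, 11, 9; outcome (C, c2), payoffs (13, 11).
Row gets 12 moving first and 13 moving second, so Row prefers to move second.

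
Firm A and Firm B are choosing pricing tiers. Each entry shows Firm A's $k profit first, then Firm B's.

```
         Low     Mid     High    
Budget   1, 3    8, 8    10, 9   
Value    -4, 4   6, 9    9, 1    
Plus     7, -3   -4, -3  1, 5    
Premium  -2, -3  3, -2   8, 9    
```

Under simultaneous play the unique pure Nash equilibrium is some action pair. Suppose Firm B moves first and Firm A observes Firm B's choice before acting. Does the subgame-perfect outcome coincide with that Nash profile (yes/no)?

Firm A best-responds to each possible Firm B move:
- Low → Firm A plays Plus (best of 1, -4, 7, -2); Firm B gets -3.
- Mid → Firm A plays Budget (best of 8, 6, -4, 3); Firm B gets 8.
- High → Firm A plays Budget (best of 10, 9, 1, 8); Firm B gets 9.
Firm B's induced payoffs are -3, 8, 9, so Firm B commits to High. Subgame-perfect outcome: (Budget, High) with payoffs (10, 9).
Now find the simultaneous Nash equilibrium.
Firm A's best replies: Low→Plus; Mid→Budget; High→Budget.
Firm B's best replies: Budget→High; Value→Mid; Plus→High; Premium→High.
The unique mutual best reply is (Budget, High), giving (10, 9).
Sequential outcome (Budget, High) coincides with the Nash profile (Budget, High).

yes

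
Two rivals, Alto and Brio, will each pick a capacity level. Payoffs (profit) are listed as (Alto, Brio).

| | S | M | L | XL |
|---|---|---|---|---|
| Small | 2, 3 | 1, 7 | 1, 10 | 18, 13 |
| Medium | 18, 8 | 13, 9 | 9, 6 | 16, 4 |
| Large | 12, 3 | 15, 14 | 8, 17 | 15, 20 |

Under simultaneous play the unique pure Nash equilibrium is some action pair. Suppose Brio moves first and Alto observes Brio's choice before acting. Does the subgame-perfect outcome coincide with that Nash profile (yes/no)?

no

Work backward from Alto's decision.
- S: BR = Medium, leader payoff 8.
- M: BR = Large, leader payoff 14.
- L: BR = Medium, leader payoff 6.
- XL: BR = Small, leader payoff 13.
Maximizing over 8, 14, 6, 13, Brio chooses M. Subgame-perfect outcome: (Large, M) with payoffs (15, 14).
Under simultaneous play:
Alto's best replies: S→Medium; M→Large; L→Medium; XL→Small.
Brio's best replies: Small→XL; Medium→M; Large→XL.
Only (Small, XL) has each player best-responding; Nash payoffs (18, 13).
Sequential outcome (Large, M) differs from the Nash profile (Small, XL).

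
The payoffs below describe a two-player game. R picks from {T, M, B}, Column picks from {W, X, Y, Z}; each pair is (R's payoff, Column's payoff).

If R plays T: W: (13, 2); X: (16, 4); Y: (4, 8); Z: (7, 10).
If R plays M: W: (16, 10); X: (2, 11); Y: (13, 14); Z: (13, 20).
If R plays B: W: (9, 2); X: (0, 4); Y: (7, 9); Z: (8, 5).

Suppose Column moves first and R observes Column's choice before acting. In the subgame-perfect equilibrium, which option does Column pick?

R best-responds to each possible Column move:
- W: BR = M, leader payoff 10.
- X: BR = T, leader payoff 4.
- Y: BR = M, leader payoff 14.
- Z: BR = M, leader payoff 20.
Column's induced payoffs are 10, 4, 14, 20, so Column commits to Z. Subgame-perfect outcome: (M, Z) with payoffs (13, 20).

Z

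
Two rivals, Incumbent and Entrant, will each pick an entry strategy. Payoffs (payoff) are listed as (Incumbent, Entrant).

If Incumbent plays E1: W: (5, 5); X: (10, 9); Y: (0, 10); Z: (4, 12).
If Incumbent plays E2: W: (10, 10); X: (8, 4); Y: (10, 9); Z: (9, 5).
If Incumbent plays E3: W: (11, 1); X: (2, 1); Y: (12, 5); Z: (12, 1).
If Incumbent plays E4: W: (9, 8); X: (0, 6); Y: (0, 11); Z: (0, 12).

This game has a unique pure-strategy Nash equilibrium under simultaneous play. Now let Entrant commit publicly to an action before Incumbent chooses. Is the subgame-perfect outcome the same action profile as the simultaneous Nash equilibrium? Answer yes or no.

no

Work backward from Incumbent's decision.
- W: BR = E3, leader payoff 1.
- X: BR = E1, leader payoff 9.
- Y: BR = E3, leader payoff 5.
- Z: BR = E3, leader payoff 1.
Entrant's induced payoffs are 1, 9, 5, 1, so Entrant commits to X. Subgame-perfect outcome: (E1, X) with payoffs (10, 9).
Under simultaneous play:
Incumbent's best replies: W→E3; X→E1; Y→E3; Z→E3.
Entrant's best replies: E1→Z; E2→W; E3→Y; E4→Z.
Only (E3, Y) has each player best-responding; Nash payoffs (12, 5).
Sequential outcome (E1, X) differs from the Nash profile (E3, Y).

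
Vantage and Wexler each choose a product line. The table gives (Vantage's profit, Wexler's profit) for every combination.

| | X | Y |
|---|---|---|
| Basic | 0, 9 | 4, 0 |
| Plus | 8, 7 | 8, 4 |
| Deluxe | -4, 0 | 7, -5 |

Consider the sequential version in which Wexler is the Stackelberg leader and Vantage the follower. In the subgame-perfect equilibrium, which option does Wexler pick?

Backward induction with Wexler moving first.
- X → Vantage plays Plus (best of 0, 8, -4); Wexler gets 7.
- Y → Vantage plays Plus (best of 4, 8, 7); Wexler gets 4.
Among 7, 4, the best is 7 at X. Subgame-perfect outcome: (Plus, X) with payoffs (8, 7).

X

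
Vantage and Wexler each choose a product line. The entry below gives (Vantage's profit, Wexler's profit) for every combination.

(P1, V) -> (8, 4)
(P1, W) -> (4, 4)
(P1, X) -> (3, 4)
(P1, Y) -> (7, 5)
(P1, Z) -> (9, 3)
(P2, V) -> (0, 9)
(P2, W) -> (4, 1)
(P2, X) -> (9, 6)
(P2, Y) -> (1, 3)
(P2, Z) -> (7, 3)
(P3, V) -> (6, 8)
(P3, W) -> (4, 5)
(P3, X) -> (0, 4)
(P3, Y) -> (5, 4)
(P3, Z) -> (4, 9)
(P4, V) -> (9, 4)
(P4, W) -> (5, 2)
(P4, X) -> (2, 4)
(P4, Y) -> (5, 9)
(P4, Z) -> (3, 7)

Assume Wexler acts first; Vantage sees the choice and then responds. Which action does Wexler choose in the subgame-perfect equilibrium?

Vantage best-responds to each possible Wexler move:
- V: Vantage compares 8, 0, 6, 9 and picks P4; Wexler would get 4.
- W: Vantage compares 4, 4, 4, 5 and picks P4; Wexler would get 2.
- X: Vantage compares 3, 9, 0, 2 and picks P2; Wexler would get 6.
- Y: Vantage compares 7, 1, 5, 5 and picks P1; Wexler would get 5.
- Z: Vantage compares 9, 7, 4, 3 and picks P1; Wexler would get 3.
Wexler's induced payoffs are 4, 2, 6, 5, 3, so Wexler commits to X. Subgame-perfect outcome: (P2, X) with payoffs (9, 6).

X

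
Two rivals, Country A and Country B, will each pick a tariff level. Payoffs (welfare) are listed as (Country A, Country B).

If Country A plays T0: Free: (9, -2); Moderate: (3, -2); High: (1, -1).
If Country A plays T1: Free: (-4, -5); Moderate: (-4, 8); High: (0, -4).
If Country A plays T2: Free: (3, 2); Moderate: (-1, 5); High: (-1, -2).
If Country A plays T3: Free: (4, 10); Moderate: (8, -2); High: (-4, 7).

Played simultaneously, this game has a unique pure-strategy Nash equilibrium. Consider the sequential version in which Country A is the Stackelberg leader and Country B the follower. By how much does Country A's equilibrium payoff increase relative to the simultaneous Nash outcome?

3

Solve by backward induction (Country A leads).
- T0: Country B compares -2, -2, -1 and picks High; Country A would get 1.
- T1: Country B compares -5, 8, -4 and picks Moderate; Country A would get -4.
- T2: Country B compares 2, 5, -2 and picks Moderate; Country A would get -1.
- T3: Country B compares 10, -2, 7 and picks Free; Country A would get 4.
Among 1, -4, -1, 4, the best is 4 at T3. Subgame-perfect outcome: (T3, Free) with payoffs (4, 10).
Now find the simultaneous Nash equilibrium.
Country A's best replies: Free→T0; Moderate→T3; High→T0.
Country B's best replies: T0→High; T1→Moderate; T2→Moderate; T3→Free.
The unique mutual best reply is (T0, High), giving (1, -1).
Country A's commitment gain: 4 − 1 = 3.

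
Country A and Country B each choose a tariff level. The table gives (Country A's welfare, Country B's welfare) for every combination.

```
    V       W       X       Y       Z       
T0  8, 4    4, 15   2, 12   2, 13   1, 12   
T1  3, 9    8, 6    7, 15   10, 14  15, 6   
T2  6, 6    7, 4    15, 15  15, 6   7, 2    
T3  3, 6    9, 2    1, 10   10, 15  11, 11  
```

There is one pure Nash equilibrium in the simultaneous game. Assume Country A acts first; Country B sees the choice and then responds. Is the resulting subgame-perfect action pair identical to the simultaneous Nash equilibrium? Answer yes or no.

yes

Solve by backward induction (Country A leads).
- T0 → Country B plays W (best of 4, 15, 12, 13, 12); Country A gets 4.
- T1 → Country B plays X (best of 9, 6, 15, 14, 6); Country A gets 7.
- T2 → Country B plays X (best of 6, 4, 15, 6, 2); Country A gets 15.
- T3 → Country B plays Y (best of 6, 2, 10, 15, 11); Country A gets 10.
Country A's induced payoffs are 4, 7, 15, 10, so Country A commits to T2. Subgame-perfect outcome: (T2, X) with payoffs (15, 15).
Under simultaneous play:
Country A's best replies: V→T0; W→T3; X→T2; Y→T2; Z→T1.
Country B's best replies: T0→W; T1→X; T2→X; T3→Y.
Only (T2, X) has each player best-responding; Nash payoffs (15, 15).
Sequential outcome (T2, X) coincides with the Nash profile (T2, X).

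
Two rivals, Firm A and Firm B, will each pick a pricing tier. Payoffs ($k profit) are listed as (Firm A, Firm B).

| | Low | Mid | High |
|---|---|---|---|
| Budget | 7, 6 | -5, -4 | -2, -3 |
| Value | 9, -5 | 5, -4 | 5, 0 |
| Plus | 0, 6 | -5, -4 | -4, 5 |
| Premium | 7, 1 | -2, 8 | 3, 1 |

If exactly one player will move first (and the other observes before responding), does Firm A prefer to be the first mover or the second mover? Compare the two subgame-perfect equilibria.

first

If Firm A leads: Firm B's best replies are Budget→Low, Value→High, Plus→Low, Premium→Mid; Firm A's induced payoffs 7, 5, 0, -2; outcome (Budget, Low), payoffs (7, 6).
If Firm B leads: Firm A's best replies are Low→Value, Mid→Value, High→Value; Firm B's induced payoffs -5, -4, 0; outcome (Value, High), payoffs (5, 0).
Firm A gets 7 moving first and 5 moving second, so Firm A prefers to move first.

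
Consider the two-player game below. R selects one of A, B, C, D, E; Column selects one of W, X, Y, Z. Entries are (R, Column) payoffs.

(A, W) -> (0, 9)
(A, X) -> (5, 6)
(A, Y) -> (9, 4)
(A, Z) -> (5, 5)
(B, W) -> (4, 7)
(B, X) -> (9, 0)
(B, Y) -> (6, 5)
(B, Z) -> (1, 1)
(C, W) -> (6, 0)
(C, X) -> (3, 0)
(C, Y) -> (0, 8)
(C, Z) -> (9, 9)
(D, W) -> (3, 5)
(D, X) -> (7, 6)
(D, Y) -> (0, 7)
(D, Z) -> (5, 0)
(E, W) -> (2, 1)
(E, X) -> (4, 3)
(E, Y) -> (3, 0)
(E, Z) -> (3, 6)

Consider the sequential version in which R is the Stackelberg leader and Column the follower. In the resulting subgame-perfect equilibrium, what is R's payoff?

Work backward from Column's decision.
- A: BR = W, leader payoff 0.
- B: BR = W, leader payoff 4.
- C: BR = Z, leader payoff 9.
- D: BR = Y, leader payoff 0.
- E: BR = Z, leader payoff 3.
Among 0, 4, 9, 0, 3, the best is 9 at C. Subgame-perfect outcome: (C, Z) with payoffs (9, 9).

9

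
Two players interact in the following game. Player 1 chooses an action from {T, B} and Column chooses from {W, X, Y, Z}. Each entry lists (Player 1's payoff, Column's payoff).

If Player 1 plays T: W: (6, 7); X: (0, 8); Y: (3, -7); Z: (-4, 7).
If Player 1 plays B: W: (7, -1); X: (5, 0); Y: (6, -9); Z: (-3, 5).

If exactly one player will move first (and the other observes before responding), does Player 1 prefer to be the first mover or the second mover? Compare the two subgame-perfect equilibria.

If Player 1 leads: Column's best replies are T→X, B→Z; Player 1's induced payoffs 0, -3; outcome (T, X), payoffs (0, 8).
If Column leads: Player 1's best replies are W→B, X→B, Y→B, Z→B; Column's induced payoffs -1, 0, -9, 5; outcome (B, Z), payoffs (-3, 5).
Player 1 gets 0 moving first and -3 moving second, so Player 1 prefers to move first.

first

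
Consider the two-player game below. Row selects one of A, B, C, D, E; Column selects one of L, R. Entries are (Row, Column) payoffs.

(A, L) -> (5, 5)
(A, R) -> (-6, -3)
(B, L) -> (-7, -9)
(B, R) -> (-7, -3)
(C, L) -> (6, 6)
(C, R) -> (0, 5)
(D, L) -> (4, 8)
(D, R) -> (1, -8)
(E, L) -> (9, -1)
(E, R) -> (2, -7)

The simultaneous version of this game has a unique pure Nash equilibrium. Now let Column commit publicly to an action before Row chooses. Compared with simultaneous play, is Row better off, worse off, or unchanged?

unchanged

Backward induction with Column moving first.
- L → Row plays E (best of 5, -7, 6, 4, 9); Column gets -1.
- R → Row plays E (best of -6, -7, 0, 1, 2); Column gets -7.
Column's induced payoffs are -1, -7, so Column commits to L. Subgame-perfect outcome: (E, L) with payoffs (9, -1).
Under simultaneous play:
Row's best replies: L→E; R→E.
Column's best replies: A→L; B→R; C→L; D→L; E→L.
The unique mutual best reply is (E, L), giving (9, -1).
Row earns 9 sequentially versus 9 at the Nash outcome: unchanged.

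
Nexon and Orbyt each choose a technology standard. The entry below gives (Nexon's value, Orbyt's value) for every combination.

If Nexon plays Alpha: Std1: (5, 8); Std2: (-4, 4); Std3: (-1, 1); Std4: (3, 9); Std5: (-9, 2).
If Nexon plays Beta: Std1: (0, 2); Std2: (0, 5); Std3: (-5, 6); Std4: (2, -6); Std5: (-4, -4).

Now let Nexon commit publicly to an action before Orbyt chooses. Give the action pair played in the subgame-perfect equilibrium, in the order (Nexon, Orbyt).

(Alpha, Std4)

Work backward from Orbyt's decision.
- Alpha: Orbyt compares 8, 4, 1, 9, 2 and picks Std4; Nexon would get 3.
- Beta: Orbyt compares 2, 5, 6, -6, -4 and picks Std3; Nexon would get -5.
Among 3, -5, the best is 3 at Alpha. Subgame-perfect outcome: (Alpha, Std4) with payoffs (3, 9).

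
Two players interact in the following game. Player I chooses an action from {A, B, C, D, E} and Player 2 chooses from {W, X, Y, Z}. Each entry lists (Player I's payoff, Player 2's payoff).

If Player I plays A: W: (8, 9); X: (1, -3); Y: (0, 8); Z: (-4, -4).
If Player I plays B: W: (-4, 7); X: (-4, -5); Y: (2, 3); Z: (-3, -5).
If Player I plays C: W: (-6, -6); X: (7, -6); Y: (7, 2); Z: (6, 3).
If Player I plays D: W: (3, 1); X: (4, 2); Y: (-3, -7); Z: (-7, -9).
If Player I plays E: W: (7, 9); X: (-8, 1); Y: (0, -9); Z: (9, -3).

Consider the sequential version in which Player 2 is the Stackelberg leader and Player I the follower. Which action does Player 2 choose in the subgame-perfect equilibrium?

Solve by backward induction (Player 2 leads).
- W → Player I plays A (best of 8, -4, -6, 3, 7); Player 2 gets 9.
- X → Player I plays C (best of 1, -4, 7, 4, -8); Player 2 gets -6.
- Y → Player I plays C (best of 0, 2, 7, -3, 0); Player 2 gets 2.
- Z → Player I plays E (best of -4, -3, 6, -7, 9); Player 2 gets -3.
Among 9, -6, 2, -3, the best is 9 at W. Subgame-perfect outcome: (A, W) with payoffs (8, 9).

W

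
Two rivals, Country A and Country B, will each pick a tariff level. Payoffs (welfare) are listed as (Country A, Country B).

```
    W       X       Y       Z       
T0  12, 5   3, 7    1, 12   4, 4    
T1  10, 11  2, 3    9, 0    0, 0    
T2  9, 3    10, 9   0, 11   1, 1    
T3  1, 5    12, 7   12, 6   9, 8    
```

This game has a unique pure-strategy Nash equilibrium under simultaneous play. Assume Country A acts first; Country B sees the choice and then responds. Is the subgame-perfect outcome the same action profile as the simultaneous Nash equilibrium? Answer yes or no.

Solve by backward induction (Country A leads).
- T0: Country B compares 5, 7, 12, 4 and picks Y; Country A would get 1.
- T1: Country B compares 11, 3, 0, 0 and picks W; Country A would get 10.
- T2: Country B compares 3, 9, 11, 1 and picks Y; Country A would get 0.
- T3: Country B compares 5, 7, 6, 8 and picks Z; Country A would get 9.
Country A's induced payoffs are 1, 10, 0, 9, so Country A commits to T1. Subgame-perfect outcome: (T1, W) with payoffs (10, 11).
Under simultaneous play:
Country A's best replies: W→T0; X→T3; Y→T3; Z→T3.
Country B's best replies: T0→Y; T1→W; T2→Y; T3→Z.
The unique mutual best reply is (T3, Z), giving (9, 8).
Sequential outcome (T1, W) differs from the Nash profile (T3, Z).

no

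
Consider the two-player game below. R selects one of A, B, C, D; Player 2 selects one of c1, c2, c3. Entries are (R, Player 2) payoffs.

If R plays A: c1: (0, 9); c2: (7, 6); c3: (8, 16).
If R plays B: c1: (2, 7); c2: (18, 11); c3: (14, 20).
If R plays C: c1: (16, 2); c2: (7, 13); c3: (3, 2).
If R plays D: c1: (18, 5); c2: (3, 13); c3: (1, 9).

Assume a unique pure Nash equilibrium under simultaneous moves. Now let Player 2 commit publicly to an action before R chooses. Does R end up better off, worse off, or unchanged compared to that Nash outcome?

unchanged

Solve by backward induction (Player 2 leads).
- c1: R compares 0, 2, 16, 18 and picks D; Player 2 would get 5.
- c2: R compares 7, 18, 7, 3 and picks B; Player 2 would get 11.
- c3: R compares 8, 14, 3, 1 and picks B; Player 2 would get 20.
Maximizing over 5, 11, 20, Player 2 chooses c3. Subgame-perfect outcome: (B, c3) with payoffs (14, 20).
For the simultaneous game, intersect best replies.
R's best replies: c1→D; c2→B; c3→B.
Player 2's best replies: A→c3; B→c3; C→c2; D→c2.
Only (B, c3) has each player best-responding; Nash payoffs (14, 20).
R earns 14 sequentially versus 14 at the Nash outcome: unchanged.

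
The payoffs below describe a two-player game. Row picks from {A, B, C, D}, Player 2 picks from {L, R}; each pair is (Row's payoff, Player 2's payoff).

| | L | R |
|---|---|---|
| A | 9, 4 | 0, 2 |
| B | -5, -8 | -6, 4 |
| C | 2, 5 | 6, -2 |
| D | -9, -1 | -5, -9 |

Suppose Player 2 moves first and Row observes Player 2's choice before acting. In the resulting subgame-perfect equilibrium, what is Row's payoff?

Row best-responds to each possible Player 2 move:
- L: Row compares 9, -5, 2, -9 and picks A; Player 2 would get 4.
- R: Row compares 0, -6, 6, -5 and picks C; Player 2 would get -2.
Among 4, -2, the best is 4 at L. Subgame-perfect outcome: (A, L) with payoffs (9, 4).

9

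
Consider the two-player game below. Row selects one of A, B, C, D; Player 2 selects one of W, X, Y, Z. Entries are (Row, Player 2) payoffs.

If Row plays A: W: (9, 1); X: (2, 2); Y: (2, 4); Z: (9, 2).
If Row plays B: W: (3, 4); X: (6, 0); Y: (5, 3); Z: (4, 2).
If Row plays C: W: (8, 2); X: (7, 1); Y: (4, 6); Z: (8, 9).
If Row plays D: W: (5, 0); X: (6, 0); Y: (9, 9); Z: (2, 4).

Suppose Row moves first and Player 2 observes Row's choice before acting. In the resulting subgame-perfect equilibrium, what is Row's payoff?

Work backward from Player 2's decision.
- A → Player 2 plays Y (best of 1, 2, 4, 2); Row gets 2.
- B → Player 2 plays W (best of 4, 0, 3, 2); Row gets 3.
- C → Player 2 plays Z (best of 2, 1, 6, 9); Row gets 8.
- D → Player 2 plays Y (best of 0, 0, 9, 4); Row gets 9.
Among 2, 3, 8, 9, the best is 9 at D. Subgame-perfect outcome: (D, Y) with payoffs (9, 9).

9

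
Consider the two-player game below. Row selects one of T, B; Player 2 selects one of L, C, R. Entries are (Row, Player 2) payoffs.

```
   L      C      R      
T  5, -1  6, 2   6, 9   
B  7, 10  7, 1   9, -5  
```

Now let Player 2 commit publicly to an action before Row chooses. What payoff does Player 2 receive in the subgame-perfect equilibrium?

10

Work backward from Row's decision.
- L: Row compares 5, 7 and picks B; Player 2 would get 10.
- C: Row compares 6, 7 and picks B; Player 2 would get 1.
- R: Row compares 6, 9 and picks B; Player 2 would get -5.
Player 2's induced payoffs are 10, 1, -5, so Player 2 commits to L. Subgame-perfect outcome: (B, L) with payoffs (7, 10).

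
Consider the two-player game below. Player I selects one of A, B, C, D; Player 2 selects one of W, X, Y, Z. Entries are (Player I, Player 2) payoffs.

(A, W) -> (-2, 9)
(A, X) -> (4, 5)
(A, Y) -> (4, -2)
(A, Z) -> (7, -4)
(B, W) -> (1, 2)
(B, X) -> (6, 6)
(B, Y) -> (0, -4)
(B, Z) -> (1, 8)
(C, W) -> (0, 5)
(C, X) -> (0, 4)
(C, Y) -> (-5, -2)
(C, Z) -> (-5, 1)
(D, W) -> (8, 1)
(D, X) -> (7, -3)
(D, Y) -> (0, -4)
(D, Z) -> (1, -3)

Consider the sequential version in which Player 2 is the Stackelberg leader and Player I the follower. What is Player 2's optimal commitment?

W

Backward induction with Player 2 moving first.
- W → Player I plays D (best of -2, 1, 0, 8); Player 2 gets 1.
- X → Player I plays D (best of 4, 6, 0, 7); Player 2 gets -3.
- Y → Player I plays A (best of 4, 0, -5, 0); Player 2 gets -2.
- Z → Player I plays A (best of 7, 1, -5, 1); Player 2 gets -4.
Among 1, -3, -2, -4, the best is 1 at W. Subgame-perfect outcome: (D, W) with payoffs (8, 1).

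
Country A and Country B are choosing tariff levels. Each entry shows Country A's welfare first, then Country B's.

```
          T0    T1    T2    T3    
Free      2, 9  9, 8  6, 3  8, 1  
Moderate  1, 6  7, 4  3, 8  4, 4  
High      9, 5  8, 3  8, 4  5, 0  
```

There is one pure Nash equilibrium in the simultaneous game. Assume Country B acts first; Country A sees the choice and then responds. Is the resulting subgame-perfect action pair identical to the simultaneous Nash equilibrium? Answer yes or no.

no

Backward induction with Country B moving first.
- T0: BR = High, leader payoff 5.
- T1: BR = Free, leader payoff 8.
- T2: BR = High, leader payoff 4.
- T3: BR = Free, leader payoff 1.
Among 5, 8, 4, 1, the best is 8 at T1. Subgame-perfect outcome: (Free, T1) with payoffs (9, 8).
For the simultaneous game, intersect best replies.
Country A's best replies: T0→High; T1→Free; T2→High; T3→Free.
Country B's best replies: Free→T0; Moderate→T2; High→T0.
The unique mutual best reply is (High, T0), giving (9, 5).
Sequential outcome (Free, T1) differs from the Nash profile (High, T0).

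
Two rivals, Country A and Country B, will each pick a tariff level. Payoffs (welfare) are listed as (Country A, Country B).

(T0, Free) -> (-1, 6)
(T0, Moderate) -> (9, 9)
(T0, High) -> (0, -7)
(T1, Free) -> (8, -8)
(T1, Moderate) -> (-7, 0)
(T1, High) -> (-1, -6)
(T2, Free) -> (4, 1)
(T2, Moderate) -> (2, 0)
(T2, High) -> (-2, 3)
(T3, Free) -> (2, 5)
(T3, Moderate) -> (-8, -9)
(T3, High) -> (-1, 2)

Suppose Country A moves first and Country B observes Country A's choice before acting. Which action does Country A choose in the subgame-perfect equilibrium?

T0

Country B best-responds to each possible Country A move:
- T0: BR = Moderate, leader payoff 9.
- T1: BR = Moderate, leader payoff -7.
- T2: BR = High, leader payoff -2.
- T3: BR = Free, leader payoff 2.
Country A's induced payoffs are 9, -7, -2, 2, so Country A commits to T0. Subgame-perfect outcome: (T0, Moderate) with payoffs (9, 9).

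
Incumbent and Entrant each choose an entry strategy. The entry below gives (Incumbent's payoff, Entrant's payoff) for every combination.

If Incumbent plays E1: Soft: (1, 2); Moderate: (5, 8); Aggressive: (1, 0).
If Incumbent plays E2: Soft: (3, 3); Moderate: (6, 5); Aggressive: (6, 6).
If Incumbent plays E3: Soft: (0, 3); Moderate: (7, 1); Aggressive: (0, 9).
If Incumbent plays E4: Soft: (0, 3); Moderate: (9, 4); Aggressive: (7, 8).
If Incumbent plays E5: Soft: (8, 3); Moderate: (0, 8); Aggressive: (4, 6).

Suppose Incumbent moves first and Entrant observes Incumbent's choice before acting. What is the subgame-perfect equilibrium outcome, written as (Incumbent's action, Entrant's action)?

Entrant best-responds to each possible Incumbent move:
- E1: BR = Moderate, leader payoff 5.
- E2: BR = Aggressive, leader payoff 6.
- E3: BR = Aggressive, leader payoff 0.
- E4: BR = Aggressive, leader payoff 7.
- E5: BR = Moderate, leader payoff 0.
Maximizing over 5, 6, 0, 7, 0, Incumbent chooses E4. Subgame-perfect outcome: (E4, Aggressive) with payoffs (7, 8).

(E4, Aggressive)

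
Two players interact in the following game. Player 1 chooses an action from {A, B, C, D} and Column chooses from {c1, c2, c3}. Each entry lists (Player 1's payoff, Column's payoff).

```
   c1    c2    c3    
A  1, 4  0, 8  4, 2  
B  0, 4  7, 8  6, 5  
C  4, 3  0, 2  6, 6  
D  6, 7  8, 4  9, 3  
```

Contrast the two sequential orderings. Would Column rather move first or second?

second

If Player 1 leads: Column's best replies are A→c2, B→c2, C→c3, D→c1; Player 1's induced payoffs 0, 7, 6, 6; outcome (B, c2), payoffs (7, 8).
If Column leads: Player 1's best replies are c1→D, c2→D, c3→D; Column's induced payoffs 7, 4, 3; outcome (D, c1), payoffs (6, 7).
Column gets 7 moving first and 8 moving second, so Column prefers to move second.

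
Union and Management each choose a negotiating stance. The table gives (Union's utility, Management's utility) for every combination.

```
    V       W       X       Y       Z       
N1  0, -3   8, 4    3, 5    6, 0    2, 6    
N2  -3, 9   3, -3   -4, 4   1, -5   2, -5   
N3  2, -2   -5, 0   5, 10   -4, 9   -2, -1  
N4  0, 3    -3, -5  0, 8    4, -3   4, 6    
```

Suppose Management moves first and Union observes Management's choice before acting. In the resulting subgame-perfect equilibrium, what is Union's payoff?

Solve by backward induction (Management leads).
- V → Union plays N3 (best of 0, -3, 2, 0); Management gets -2.
- W → Union plays N1 (best of 8, 3, -5, -3); Management gets 4.
- X → Union plays N3 (best of 3, -4, 5, 0); Management gets 10.
- Y → Union plays N1 (best of 6, 1, -4, 4); Management gets 0.
- Z → Union plays N4 (best of 2, 2, -2, 4); Management gets 6.
Management's induced payoffs are -2, 4, 10, 0, 6, so Management commits to X. Subgame-perfect outcome: (N3, X) with payoffs (5, 10).

5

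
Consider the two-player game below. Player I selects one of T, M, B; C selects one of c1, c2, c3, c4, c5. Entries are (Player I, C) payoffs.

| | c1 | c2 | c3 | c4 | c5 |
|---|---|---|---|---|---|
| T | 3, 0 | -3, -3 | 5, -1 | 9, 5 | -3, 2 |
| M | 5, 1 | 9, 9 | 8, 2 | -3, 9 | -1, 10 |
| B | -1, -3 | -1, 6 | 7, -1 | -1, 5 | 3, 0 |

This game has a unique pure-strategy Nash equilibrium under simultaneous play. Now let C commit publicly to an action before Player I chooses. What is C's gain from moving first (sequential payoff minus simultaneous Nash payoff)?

Backward induction with C moving first.
- c1: BR = M, leader payoff 1.
- c2: BR = M, leader payoff 9.
- c3: BR = M, leader payoff 2.
- c4: BR = T, leader payoff 5.
- c5: BR = B, leader payoff 0.
C's induced payoffs are 1, 9, 2, 5, 0, so C commits to c2. Subgame-perfect outcome: (M, c2) with payoffs (9, 9).
Now find the simultaneous Nash equilibrium.
Player I's best replies: c1→M; c2→M; c3→M; c4→T; c5→B.
C's best replies: T→c4; M→c5; B→c2.
The unique mutual best reply is (T, c4), giving (9, 5).
C's commitment gain: 9 − 5 = 4.

4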